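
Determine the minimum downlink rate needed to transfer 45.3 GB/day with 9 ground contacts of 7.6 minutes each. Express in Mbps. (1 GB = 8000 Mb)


total contact time = 9 * 7.6 * 60 = 4104.0000 s
data = 45.3 GB = 362400.0000 Mb
rate = 362400.0000 / 4104.0000 = 88.3041 Mbps

88.3041 Mbps


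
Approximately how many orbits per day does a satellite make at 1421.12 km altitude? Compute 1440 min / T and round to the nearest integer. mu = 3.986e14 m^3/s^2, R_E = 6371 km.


r = 7.79212e+06 m
T = 2*pi*sqrt(r^3/mu) = 6845.3344 s = 114.0889 min
revs/day = 1440 / 114.0889 = 12.6217
Rounded: 13 revolutions per day

13 revolutions per day


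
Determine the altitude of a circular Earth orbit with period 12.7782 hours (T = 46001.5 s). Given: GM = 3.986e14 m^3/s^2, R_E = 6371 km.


T = 46001.5 s
r = (mu*T^2/(4*pi^2))^(1/3) = (3.986e14 * 46001.5^2 / (4*pi^2))^(1/3)
r = 2.7748564e+07 m = 27748.5641 km
alt = r - R_E = 27748.5641 - 6371 = 21377.5641 km

21377.5641 km


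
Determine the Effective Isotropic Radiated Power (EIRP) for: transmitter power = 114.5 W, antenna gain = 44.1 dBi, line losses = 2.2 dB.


Pt = 114.5 W = 20.5881 dBW
EIRP = Pt_dBW + Gt - losses = 20.5881 + 44.1 - 2.2 = 62.4881 dBW

62.4881 dBW


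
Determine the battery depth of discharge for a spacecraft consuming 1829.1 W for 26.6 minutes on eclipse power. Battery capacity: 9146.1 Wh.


E_used = P * t / 60 = 1829.1 * 26.6 / 60 = 810.9010 Wh
DOD = E_used / E_total * 100 = 810.9010 / 9146.1 * 100
DOD = 8.8661 %

8.8661 %


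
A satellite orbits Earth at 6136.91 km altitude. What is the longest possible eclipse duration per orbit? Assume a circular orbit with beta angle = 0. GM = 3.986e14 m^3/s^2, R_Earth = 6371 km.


r = 12507.9100 km
T = 232.0262 min
Eclipse fraction = arcsin(R_E/r)/pi = arcsin(6371.0000/12507.9100)/pi
= arcsin(0.5093577)/pi = 0.170117
Eclipse duration = 0.170117 * 232.0262 = 39.4716 min

39.4716 minutes


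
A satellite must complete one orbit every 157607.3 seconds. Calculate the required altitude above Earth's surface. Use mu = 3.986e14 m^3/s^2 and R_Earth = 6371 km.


T = 157607.3 s
r = (mu*T^2/(4*pi^2))^(1/3) = (3.986e14 * 157607.3^2 / (4*pi^2))^(1/3)
r = 6.3063307e+07 m = 63063.3066 km
alt = r - R_E = 63063.3066 - 6371 = 56692.3066 km

56692.3066 km


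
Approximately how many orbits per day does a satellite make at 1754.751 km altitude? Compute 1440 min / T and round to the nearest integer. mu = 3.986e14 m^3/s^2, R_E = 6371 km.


r = 8.125751e+06 m
T = 2*pi*sqrt(r^3/mu) = 7289.6468 s = 121.4941 min
revs/day = 1440 / 121.4941 = 11.8524
Rounded: 12 revolutions per day

12 revolutions per day


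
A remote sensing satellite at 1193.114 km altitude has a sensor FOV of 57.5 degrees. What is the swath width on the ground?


FOV = 57.5 deg = 1.0036 rad
swath = 2 * alt * tan(FOV/2) = 2 * 1193.114 * tan(0.5017822)
swath = 2 * 1193.114 * 0.5486188
swath = 1309.1295 km

1309.1295 km


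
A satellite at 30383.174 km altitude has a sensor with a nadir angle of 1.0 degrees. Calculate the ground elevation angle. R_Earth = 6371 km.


r = R_E + alt = 36754.1740 km
Law of sines in the satellite / Earth-center / ground-point triangle:
  sin(nadir)/R_E = sin(90 + el)/r  =>  cos(el) = (r/R_E)*sin(nadir)
cos(el) = (36754.1740 / 6371.0000) * sin(1.0 deg) = 0.1006826
el = arccos(0.1006826) = 84.2215 deg
(Earth-central angle = 90 - nadir - el = 4.7785 deg)

84.2215 degrees


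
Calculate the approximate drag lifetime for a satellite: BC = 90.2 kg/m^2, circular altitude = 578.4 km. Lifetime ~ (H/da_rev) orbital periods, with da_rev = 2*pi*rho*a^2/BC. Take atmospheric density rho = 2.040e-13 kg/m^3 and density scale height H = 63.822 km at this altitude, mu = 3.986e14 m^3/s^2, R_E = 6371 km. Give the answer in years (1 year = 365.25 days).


a = R_E + alt = 6949.4000 km = 6.9494e+06 m
da_rev = 2*pi*rho*a^2/BC = 2*pi*2.040e-13*(6.9494e+06)^2/90.2 = 0.686274905 m per revolution
N = H/da_rev = 63822.0000 m / 0.686274905 m = 92997.7179 revolutions
P = 2*pi*sqrt(a^3/mu) = 5765.4364 s
lifetime = N*P = 92997.7179 * 5765.4364 = 5.3617243e+08 s = 6205.6994 days
years = 6205.6994 / 365.25 = 16.9903 years

16.9903 years


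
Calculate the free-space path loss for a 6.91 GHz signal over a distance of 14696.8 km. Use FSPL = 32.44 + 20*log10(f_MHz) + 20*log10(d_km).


f = 6.91 GHz = 6910.0000 MHz
d = 14696.8 km
FSPL = 32.44 + 20*log10(6910.0000) + 20*log10(14696.8)
FSPL = 32.44 + 76.7896 + 83.3445
FSPL = 192.5740 dB

192.5740 dB


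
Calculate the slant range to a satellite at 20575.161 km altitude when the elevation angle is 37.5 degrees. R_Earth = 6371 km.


h = 20575.161 km, el = 37.5 deg
d = -R_E*sin(el) + sqrt((R_E*sin(el))^2 + 2*R_E*h + h^2)
d = -6371.0000*sin(0.6544985) + sqrt((6371.0000*0.6087614)^2 + 2*6371.0000*20575.161 + 20575.161^2)
d = 22589.4499 km

22589.4499 km


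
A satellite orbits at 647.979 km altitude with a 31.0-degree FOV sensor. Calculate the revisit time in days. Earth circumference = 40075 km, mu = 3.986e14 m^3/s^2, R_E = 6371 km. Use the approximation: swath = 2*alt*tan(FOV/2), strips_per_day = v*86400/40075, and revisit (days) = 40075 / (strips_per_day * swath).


swath = 2*647.979*tan(0.270526) = 359.4010 km
v = sqrt(mu/r) = 7535.8401 m/s = 7.5358 km/s
strips/day = v*86400/40075 = 7.5358*86400/40075 = 16.2470
coverage/day = strips * swath = 16.2470 * 359.4010 = 5839.1700 km
revisit = 40075 / 5839.1700 = 6.8631 days

6.8631 days


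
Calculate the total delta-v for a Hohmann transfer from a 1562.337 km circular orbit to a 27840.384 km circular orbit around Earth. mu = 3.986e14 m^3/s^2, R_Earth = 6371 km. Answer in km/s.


r1 = 7933.3370 km = 7.933337e+06 m
r2 = 34211.3840 km = 3.4211384e+07 m
dv1 = sqrt(mu/r1)*(sqrt(2*r2/(r1+r2)) - 1) = 1943.4211 m/s
dv2 = sqrt(mu/r2)*(1 - sqrt(2*r1/(r1+r2))) = 1318.9935 m/s
total dv = |dv1| + |dv2| = 1943.4211 + 1318.9935 = 3262.4146 m/s = 3.2624 km/s

3.2624 km/s


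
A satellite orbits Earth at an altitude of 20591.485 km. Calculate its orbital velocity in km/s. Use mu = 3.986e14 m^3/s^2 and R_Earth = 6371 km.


r = R_E + alt = 6371.0 + 20591.485 = 26962.4850 km = 2.6962485e+07 m
v = sqrt(mu/r) = sqrt(3.986e14 / 2.6962485e+07) = 3844.9322 m/s = 3.8449 km/s

3.8449 km/s


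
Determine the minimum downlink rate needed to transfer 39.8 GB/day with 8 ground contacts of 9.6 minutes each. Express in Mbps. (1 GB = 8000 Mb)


total contact time = 8 * 9.6 * 60 = 4608.0000 s
data = 39.8 GB = 318400.0000 Mb
rate = 318400.0000 / 4608.0000 = 69.0972 Mbps

69.0972 Mbps


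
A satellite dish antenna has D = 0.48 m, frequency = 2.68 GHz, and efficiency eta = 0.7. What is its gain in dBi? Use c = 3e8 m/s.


lambda = c/f = 3e8 / 2.68e+09 = 0.1119403 m
G = eta*(pi*D/lambda)^2 = 0.7*(pi*0.48/0.1119403)^2
G = 127.0303 (linear)
G = 10*log10(127.0303) = 21.0391 dBi

21.0391 dBi


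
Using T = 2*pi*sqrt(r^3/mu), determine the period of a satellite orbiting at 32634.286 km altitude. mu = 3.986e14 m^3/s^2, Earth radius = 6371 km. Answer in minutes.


r = 39005.2860 km = 3.9005286e+07 m
T = 2*pi*sqrt(r^3/mu) = 2*pi*sqrt(5.9343123e+22 / 3.986e14)
T = 76664.8731 s = 1277.7479 min

1277.7479 minutes


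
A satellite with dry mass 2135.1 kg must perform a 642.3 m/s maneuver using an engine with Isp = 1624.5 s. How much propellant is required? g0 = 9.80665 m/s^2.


ve = Isp * g0 = 1624.5 * 9.80665 = 15930.902925 m/s
mass ratio = exp(dv/ve) = exp(642.3/15930.902925) = 1.04114166
m_prop = m_dry * (mr - 1) = 2135.1 * (1.04114166 - 1)
m_prop = 87.8416 kg

87.8416 kg


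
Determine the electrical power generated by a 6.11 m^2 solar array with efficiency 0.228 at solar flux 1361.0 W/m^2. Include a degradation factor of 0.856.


P = area * eta * S * degradation
P = 6.11 * 0.228 * 1361.0 * 0.856
P = 1622.9605 W

1622.9605 W


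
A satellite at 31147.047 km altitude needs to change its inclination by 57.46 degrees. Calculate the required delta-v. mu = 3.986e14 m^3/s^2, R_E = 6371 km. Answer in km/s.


r = 37518.0470 km = 3.7518047e+07 m
V = sqrt(mu/r) = 3259.4816 m/s
di = 57.46 deg = 1.0029 rad
dV = 2*V*sin(di/2) = 2*3259.4816*sin(0.5014331)
dV = 3133.5529 m/s = 3.1336 km/s

3.1336 km/s


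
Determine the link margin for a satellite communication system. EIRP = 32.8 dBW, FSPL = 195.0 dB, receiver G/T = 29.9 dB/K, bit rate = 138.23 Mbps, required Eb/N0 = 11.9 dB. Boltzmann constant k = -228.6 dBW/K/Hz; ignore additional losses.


C/N0 = EIRP - FSPL + G/T - k = 32.8 - 195.0 + 29.9 - (-228.6)
C/N0 = 96.3000 dB-Hz
R_b = 138.23 Mbps = 1.3823e+08 bps -> 10*log10(R_b) = 81.4060 dB-Hz
Eb/N0 = C/N0 - 10*log10(R_b) = 96.3000 - 81.4060 = 14.8940 dB
Margin = Eb/N0 - Eb/N0_req = 14.8940 - 11.9 = 2.9940 dB (link closes)

2.9940 dB


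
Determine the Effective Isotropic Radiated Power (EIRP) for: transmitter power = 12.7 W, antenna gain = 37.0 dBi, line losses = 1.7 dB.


Pt = 12.7 W = 11.0380 dBW
EIRP = Pt_dBW + Gt - losses = 11.0380 + 37.0 - 1.7 = 46.3380 dBW

46.3380 dBW


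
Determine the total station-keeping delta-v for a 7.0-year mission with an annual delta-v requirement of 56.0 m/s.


dV = rate * years = 56.0 * 7.0
dV = 392.0000 m/s

392.0000 m/s


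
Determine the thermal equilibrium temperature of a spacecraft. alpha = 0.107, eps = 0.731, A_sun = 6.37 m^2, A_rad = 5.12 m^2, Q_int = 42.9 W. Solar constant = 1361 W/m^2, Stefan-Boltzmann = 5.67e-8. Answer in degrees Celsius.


Numerator = alpha*S*A_sun + Q_int = 0.107*1361*6.37 + 42.9 = 970.5440 W
Denominator = eps*sigma*A_rad = 0.731*5.67e-8*5.12 = 2.1221222e-07 W/K^4
T^4 = 4.5734594e+09 K^4
T = 260.0526 K = -13.0974 C

-13.0974 degrees Celsius


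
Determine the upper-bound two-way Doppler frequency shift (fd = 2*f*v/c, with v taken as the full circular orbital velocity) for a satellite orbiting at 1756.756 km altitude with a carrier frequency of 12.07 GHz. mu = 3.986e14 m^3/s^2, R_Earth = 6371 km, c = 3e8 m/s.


r = 8.127756e+06 m
v = sqrt(mu/r) = 7002.9870 m/s (worst-case radial velocity)
f = 12.07 GHz = 1.207e+10 Hz
fd = 2*f*v/c = 2*1.207e+10*7002.9870/3.0e+08
fd = 563507.0185 Hz

563507.0185 Hz


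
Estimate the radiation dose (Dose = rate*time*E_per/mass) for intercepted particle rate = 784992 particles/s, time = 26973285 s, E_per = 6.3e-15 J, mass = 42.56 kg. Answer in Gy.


Total energy deposited = rate * time * E_per
  = 784992 * 26973285 * 6.3e-15 = 0.133395 J
Dose = E_total / mass = 0.133395 / 42.56
Dose = 0.003134282 Gy

0.0031 Gy


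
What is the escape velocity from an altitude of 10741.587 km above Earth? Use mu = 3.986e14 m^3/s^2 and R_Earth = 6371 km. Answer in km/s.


r = 6371.0 + 10741.587 = 17112.5870 km = 1.7112587e+07 m
v_esc = sqrt(2*mu/r) = sqrt(2*3.986e14 / 1.7112587e+07)
v_esc = 6825.3639 m/s = 6.8254 km/s

6.8254 km/s


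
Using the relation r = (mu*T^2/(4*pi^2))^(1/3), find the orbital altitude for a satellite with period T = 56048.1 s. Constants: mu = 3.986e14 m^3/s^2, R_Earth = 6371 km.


T = 56048.1 s
r = (mu*T^2/(4*pi^2))^(1/3) = (3.986e14 * 56048.1^2 / (4*pi^2))^(1/3)
r = 3.1654329e+07 m = 31654.3293 km
alt = r - R_E = 31654.3293 - 6371 = 25283.3293 km

25283.3293 km


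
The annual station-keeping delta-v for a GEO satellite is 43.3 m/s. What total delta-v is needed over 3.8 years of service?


dV = rate * years = 43.3 * 3.8
dV = 164.5400 m/s

164.5400 m/s


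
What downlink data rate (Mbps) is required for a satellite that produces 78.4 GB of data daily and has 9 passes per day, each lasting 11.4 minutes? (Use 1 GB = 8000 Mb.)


total contact time = 9 * 11.4 * 60 = 6156.0000 s
data = 78.4 GB = 627200.0000 Mb
rate = 627200.0000 / 6156.0000 = 101.8843 Mbps

101.8843 Mbps


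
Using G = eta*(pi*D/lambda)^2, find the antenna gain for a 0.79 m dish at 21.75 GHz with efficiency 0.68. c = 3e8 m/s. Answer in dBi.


lambda = c/f = 3e8 / 2.175e+10 = 0.0137931 m
G = eta*(pi*D/lambda)^2 = 0.68*(pi*0.79/0.0137931)^2
G = 22016.0222 (linear)
G = 10*log10(22016.0222) = 43.4274 dBi

43.4274 dBi


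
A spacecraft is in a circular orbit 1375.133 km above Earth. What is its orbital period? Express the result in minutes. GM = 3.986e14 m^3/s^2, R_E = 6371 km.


r = 7746.1330 km = 7.746133e+06 m
T = 2*pi*sqrt(r^3/mu) = 2*pi*sqrt(4.6478794e+20 / 3.986e14)
T = 6784.8249 s = 113.0804 min

113.0804 minutes


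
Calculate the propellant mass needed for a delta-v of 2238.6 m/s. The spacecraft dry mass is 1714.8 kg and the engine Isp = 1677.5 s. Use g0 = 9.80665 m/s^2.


ve = Isp * g0 = 1677.5 * 9.80665 = 16450.655375 m/s
mass ratio = exp(dv/ve) = exp(2238.6/16450.655375) = 1.14577319
m_prop = m_dry * (mr - 1) = 1714.8 * (1.14577319 - 1)
m_prop = 249.9719 kg

249.9719 kg


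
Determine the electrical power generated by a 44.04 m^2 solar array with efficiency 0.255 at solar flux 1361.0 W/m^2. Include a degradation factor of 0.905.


P = area * eta * S * degradation
P = 44.04 * 0.255 * 1361.0 * 0.905
P = 13832.2935 W

13832.2935 W


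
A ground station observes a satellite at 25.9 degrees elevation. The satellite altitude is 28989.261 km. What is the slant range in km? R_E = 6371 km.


h = 28989.261 km, el = 25.9 deg
d = -R_E*sin(el) + sqrt((R_E*sin(el))^2 + 2*R_E*h + h^2)
d = -6371.0000*sin(0.4520403) + sqrt((6371.0000*0.4368018)^2 + 2*6371.0000*28989.261 + 28989.261^2)
d = 32109.8679 km

32109.8679 km


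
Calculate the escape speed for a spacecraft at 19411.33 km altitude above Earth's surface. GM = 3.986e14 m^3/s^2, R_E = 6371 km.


r = 6371.0 + 19411.33 = 25782.3300 km = 2.578233e+07 m
v_esc = sqrt(2*mu/r) = sqrt(2*3.986e14 / 2.578233e+07)
v_esc = 5560.6116 m/s = 5.5606 km/s

5.5606 km/s


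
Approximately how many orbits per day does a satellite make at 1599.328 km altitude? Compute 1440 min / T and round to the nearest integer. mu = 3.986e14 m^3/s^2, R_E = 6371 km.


r = 7.970328e+06 m
T = 2*pi*sqrt(r^3/mu) = 7081.5041 s = 118.0251 min
revs/day = 1440 / 118.0251 = 12.2008
Rounded: 12 revolutions per day

12 revolutions per day


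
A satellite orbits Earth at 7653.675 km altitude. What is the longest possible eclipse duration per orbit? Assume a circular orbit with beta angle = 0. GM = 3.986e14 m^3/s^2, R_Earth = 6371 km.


r = 14024.6750 km
T = 275.4858 min
Eclipse fraction = arcsin(R_E/r)/pi = arcsin(6371.0000/14024.6750)/pi
= arcsin(0.4542708)/pi = 0.1501001
Eclipse duration = 0.1501001 * 275.4858 = 41.3505 min

41.3505 minutes


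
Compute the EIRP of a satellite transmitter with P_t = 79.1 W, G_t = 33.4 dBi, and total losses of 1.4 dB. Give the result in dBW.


Pt = 79.1 W = 18.9818 dBW
EIRP = Pt_dBW + Gt - losses = 18.9818 + 33.4 - 1.4 = 50.9818 dBW

50.9818 dBW


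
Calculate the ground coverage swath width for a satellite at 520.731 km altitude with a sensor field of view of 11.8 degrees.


FOV = 11.8 deg = 0.2059489 rad
swath = 2 * alt * tan(FOV/2) = 2 * 520.731 * tan(0.1029744)
swath = 2 * 520.731 * 0.1033399
swath = 107.6246 km

107.6246 km


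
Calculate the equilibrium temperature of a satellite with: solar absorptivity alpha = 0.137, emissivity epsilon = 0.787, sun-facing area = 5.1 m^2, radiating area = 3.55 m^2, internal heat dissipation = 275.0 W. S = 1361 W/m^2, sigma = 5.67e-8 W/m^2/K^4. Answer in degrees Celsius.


Numerator = alpha*S*A_sun + Q_int = 0.137*1361*5.1 + 275.0 = 1225.9307 W
Denominator = eps*sigma*A_rad = 0.787*5.67e-8*3.55 = 1.584113e-07 W/K^4
T^4 = 7.7389097e+09 K^4
T = 296.5992 K = 23.4492 C

23.4492 degrees Celsius


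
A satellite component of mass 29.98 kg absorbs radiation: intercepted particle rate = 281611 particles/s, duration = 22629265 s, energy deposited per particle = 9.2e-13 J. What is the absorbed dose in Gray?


Total energy deposited = rate * time * E_per
  = 281611 * 22629265 * 9.2e-13 = 5.8628 J
Dose = E_total / mass = 5.8628 / 29.98
Dose = 0.1955583 Gy

0.1956 Gy


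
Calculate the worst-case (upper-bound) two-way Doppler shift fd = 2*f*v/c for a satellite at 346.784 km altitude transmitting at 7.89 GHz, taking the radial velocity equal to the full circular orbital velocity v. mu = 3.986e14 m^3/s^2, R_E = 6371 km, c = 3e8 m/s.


r = 6.717784e+06 m
v = sqrt(mu/r) = 7702.9243 m/s (worst-case radial velocity)
f = 7.89 GHz = 7.89e+09 Hz
fd = 2*f*v/c = 2*7.89e+09*7702.9243/3.0e+08
fd = 405173.8177 Hz

405173.8177 Hz


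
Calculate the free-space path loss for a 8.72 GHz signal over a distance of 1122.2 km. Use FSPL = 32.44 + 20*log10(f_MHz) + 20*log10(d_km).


f = 8.72 GHz = 8720.0000 MHz
d = 1122.2 km
FSPL = 32.44 + 20*log10(8720.0000) + 20*log10(1122.2)
FSPL = 32.44 + 78.8103 + 61.0014
FSPL = 172.2517 dB

172.2517 dB


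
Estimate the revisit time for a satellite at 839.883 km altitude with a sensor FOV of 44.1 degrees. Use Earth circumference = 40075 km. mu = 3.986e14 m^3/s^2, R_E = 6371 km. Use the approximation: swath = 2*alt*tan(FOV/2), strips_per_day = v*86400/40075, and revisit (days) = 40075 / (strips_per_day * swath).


swath = 2*839.883*tan(0.3848451) = 680.3753 km
v = sqrt(mu/r) = 7434.8879 m/s = 7.4349 km/s
strips/day = v*86400/40075 = 7.4349*86400/40075 = 16.0293
coverage/day = strips * swath = 16.0293 * 680.3753 = 10905.9414 km
revisit = 40075 / 10905.9414 = 3.6746 days

3.6746 days


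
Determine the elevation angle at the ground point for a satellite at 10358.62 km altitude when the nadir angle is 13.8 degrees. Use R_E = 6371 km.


r = R_E + alt = 16729.6200 km
Law of sines in the satellite / Earth-center / ground-point triangle:
  sin(nadir)/R_E = sin(90 + el)/r  =>  cos(el) = (r/R_E)*sin(nadir)
cos(el) = (16729.6200 / 6371.0000) * sin(13.8 deg) = 0.6263654
el = arccos(0.6263654) = 51.2175 deg
(Earth-central angle = 90 - nadir - el = 24.9825 deg)

51.2175 degrees


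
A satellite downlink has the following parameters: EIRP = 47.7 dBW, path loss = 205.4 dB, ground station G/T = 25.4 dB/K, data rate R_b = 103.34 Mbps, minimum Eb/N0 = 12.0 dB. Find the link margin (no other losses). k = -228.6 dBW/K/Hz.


C/N0 = EIRP - FSPL + G/T - k = 47.7 - 205.4 + 25.4 - (-228.6)
C/N0 = 96.3000 dB-Hz
R_b = 103.34 Mbps = 1.0334e+08 bps -> 10*log10(R_b) = 80.1427 dB-Hz
Eb/N0 = C/N0 - 10*log10(R_b) = 96.3000 - 80.1427 = 16.1573 dB
Margin = Eb/N0 - Eb/N0_req = 16.1573 - 12.0 = 4.1573 dB (link closes)

4.1573 dB


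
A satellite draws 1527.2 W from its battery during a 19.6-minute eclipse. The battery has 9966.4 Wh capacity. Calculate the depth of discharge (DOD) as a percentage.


E_used = P * t / 60 = 1527.2 * 19.6 / 60 = 498.8853 Wh
DOD = E_used / E_total * 100 = 498.8853 / 9966.4 * 100
DOD = 5.0057 %

5.0057 %


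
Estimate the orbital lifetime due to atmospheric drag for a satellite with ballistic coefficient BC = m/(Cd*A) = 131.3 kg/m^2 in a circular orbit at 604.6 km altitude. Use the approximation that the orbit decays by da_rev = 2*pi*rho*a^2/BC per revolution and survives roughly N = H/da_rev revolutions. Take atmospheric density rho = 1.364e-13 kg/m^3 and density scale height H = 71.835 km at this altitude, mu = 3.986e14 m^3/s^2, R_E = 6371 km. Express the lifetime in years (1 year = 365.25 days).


a = R_E + alt = 6975.6000 km = 6.9756e+06 m
da_rev = 2*pi*rho*a^2/BC = 2*pi*1.364e-13*(6.9756e+06)^2/131.3 = 0.31760889 m per revolution
N = H/da_rev = 71835.0000 m / 0.31760889 m = 226174.3993 revolutions
P = 2*pi*sqrt(a^3/mu) = 5798.0716 s
lifetime = N*P = 226174.3993 * 5798.0716 = 1.3113754e+09 s = 15177.9556 days
years = 15177.9556 / 365.25 = 41.5550 years

41.5550 years


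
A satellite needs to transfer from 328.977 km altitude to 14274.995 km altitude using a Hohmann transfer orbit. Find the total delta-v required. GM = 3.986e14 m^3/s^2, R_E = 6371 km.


r1 = 6699.9770 km = 6.699977e+06 m
r2 = 20645.9950 km = 2.0645995e+07 m
dv1 = sqrt(mu/r1)*(sqrt(2*r2/(r1+r2)) - 1) = 1764.8792 m/s
dv2 = sqrt(mu/r2)*(1 - sqrt(2*r1/(r1+r2))) = 1318.1226 m/s
total dv = |dv1| + |dv2| = 1764.8792 + 1318.1226 = 3083.0018 m/s = 3.0830 km/s

3.0830 km/s


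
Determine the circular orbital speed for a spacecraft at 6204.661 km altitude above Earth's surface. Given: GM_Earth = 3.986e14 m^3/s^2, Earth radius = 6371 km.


r = R_E + alt = 6371.0 + 6204.661 = 12575.6610 km = 1.2575661e+07 m
v = sqrt(mu/r) = sqrt(3.986e14 / 1.2575661e+07) = 5629.9331 m/s = 5.6299 km/s

5.6299 km/s


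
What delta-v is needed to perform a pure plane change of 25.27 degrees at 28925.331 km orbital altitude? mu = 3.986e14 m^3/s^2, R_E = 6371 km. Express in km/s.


r = 35296.3310 km = 3.5296331e+07 m
V = sqrt(mu/r) = 3360.4997 m/s
di = 25.27 deg = 0.4410447 rad
dV = 2*V*sin(di/2) = 2*3360.4997*sin(0.2205224)
dV = 1470.1471 m/s = 1.4701 km/s

1.4701 km/s


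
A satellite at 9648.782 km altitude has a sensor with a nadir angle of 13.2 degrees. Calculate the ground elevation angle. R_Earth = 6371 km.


r = R_E + alt = 16019.7820 km
Law of sines in the satellite / Earth-center / ground-point triangle:
  sin(nadir)/R_E = sin(90 + el)/r  =>  cos(el) = (r/R_E)*sin(nadir)
cos(el) = (16019.7820 / 6371.0000) * sin(13.2 deg) = 0.5741848
el = arccos(0.5741848) = 54.9574 deg
(Earth-central angle = 90 - nadir - el = 21.8426 deg)

54.9574 degrees


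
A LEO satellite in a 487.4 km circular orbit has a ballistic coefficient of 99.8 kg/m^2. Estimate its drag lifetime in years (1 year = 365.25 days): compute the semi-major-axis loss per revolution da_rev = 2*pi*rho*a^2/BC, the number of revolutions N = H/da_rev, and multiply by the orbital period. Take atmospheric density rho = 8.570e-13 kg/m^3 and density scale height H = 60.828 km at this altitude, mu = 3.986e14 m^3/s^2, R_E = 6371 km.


a = R_E + alt = 6858.4000 km = 6.8584e+06 m
da_rev = 2*pi*rho*a^2/BC = 2*pi*8.570e-13*(6.8584e+06)^2/99.8 = 2.537907 m per revolution
N = H/da_rev = 60828.0000 m / 2.537907 m = 23967.7776 revolutions
P = 2*pi*sqrt(a^3/mu) = 5652.5633 s
lifetime = N*P = 23967.7776 * 5652.5633 = 1.3547938e+08 s = 1568.0484 days
years = 1568.0484 / 365.25 = 4.2931 years

4.2931 years


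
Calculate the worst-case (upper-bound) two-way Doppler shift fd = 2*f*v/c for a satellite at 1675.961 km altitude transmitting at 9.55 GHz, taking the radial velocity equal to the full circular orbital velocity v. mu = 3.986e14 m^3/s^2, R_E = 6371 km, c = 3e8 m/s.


r = 8.046961e+06 m
v = sqrt(mu/r) = 7038.0557 m/s (worst-case radial velocity)
f = 9.55 GHz = 9.55e+09 Hz
fd = 2*f*v/c = 2*9.55e+09*7038.0557/3.0e+08
fd = 448089.5456 Hz

448089.5456 Hz


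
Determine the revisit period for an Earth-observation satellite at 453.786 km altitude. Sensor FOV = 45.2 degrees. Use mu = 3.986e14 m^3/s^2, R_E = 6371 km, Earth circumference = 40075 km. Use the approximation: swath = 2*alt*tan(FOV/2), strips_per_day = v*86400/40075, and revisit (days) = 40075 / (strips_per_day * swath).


swath = 2*453.786*tan(0.3944444) = 377.7858 km
v = sqrt(mu/r) = 7642.3008 m/s = 7.6423 km/s
strips/day = v*86400/40075 = 7.6423*86400/40075 = 16.4765
coverage/day = strips * swath = 16.4765 * 377.7858 = 6224.5782 km
revisit = 40075 / 6224.5782 = 6.4382 days

6.4382 days


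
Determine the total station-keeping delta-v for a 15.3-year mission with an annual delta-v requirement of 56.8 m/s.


dV = rate * years = 56.8 * 15.3
dV = 869.0400 m/s

869.0400 m/s


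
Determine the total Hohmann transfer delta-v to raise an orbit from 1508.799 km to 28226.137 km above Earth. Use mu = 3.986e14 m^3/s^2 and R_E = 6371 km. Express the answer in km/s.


r1 = 7879.7990 km = 7.879799e+06 m
r2 = 34597.1370 km = 3.4597137e+07 m
dv1 = sqrt(mu/r1)*(sqrt(2*r2/(r1+r2)) - 1) = 1965.2526 m/s
dv2 = sqrt(mu/r2)*(1 - sqrt(2*r1/(r1+r2))) = 1326.7917 m/s
total dv = |dv1| + |dv2| = 1965.2526 + 1326.7917 = 3292.0443 m/s = 3.2920 km/s

3.2920 km/s


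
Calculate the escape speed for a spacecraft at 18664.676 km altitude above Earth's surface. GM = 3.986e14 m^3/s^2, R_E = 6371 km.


r = 6371.0 + 18664.676 = 25035.6760 km = 2.5035676e+07 m
v_esc = sqrt(2*mu/r) = sqrt(2*3.986e14 / 2.5035676e+07)
v_esc = 5642.9212 m/s = 5.6429 km/s

5.6429 km/s


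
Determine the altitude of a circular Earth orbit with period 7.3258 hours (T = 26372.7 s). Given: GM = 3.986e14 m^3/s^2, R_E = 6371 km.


T = 26372.7 s
r = (mu*T^2/(4*pi^2))^(1/3) = (3.986e14 * 26372.7^2 / (4*pi^2))^(1/3)
r = 1.9149712e+07 m = 19149.7121 km
alt = r - R_E = 19149.7121 - 6371 = 12778.7121 km

12778.7121 km


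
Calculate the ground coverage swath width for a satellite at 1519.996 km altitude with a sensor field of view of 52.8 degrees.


FOV = 52.8 deg = 0.9215338 rad
swath = 2 * alt * tan(FOV/2) = 2 * 1519.996 * tan(0.4607669)
swath = 2 * 1519.996 * 0.4964043
swath = 1509.0651 km

1509.0651 km


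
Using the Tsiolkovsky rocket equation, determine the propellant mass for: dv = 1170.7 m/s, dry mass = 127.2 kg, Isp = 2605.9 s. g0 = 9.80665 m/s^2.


ve = Isp * g0 = 2605.9 * 9.80665 = 25555.149235 m/s
mass ratio = exp(dv/ve) = exp(1170.7/25555.149235) = 1.04687625
m_prop = m_dry * (mr - 1) = 127.2 * (1.04687625 - 1)
m_prop = 5.9627 kg

5.9627 kg


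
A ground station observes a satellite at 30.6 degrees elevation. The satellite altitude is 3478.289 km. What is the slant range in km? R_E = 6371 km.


h = 3478.289 km, el = 30.6 deg
d = -R_E*sin(el) + sqrt((R_E*sin(el))^2 + 2*R_E*h + h^2)
d = -6371.0000*sin(0.5340708) + sqrt((6371.0000*0.5090414)^2 + 2*6371.0000*3478.289 + 3478.289^2)
d = 4938.3743 km

4938.3743 km


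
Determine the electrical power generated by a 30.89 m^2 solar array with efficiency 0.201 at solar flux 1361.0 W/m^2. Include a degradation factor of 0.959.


P = area * eta * S * degradation
P = 30.89 * 0.201 * 1361.0 * 0.959
P = 8103.8370 W

8103.8370 W


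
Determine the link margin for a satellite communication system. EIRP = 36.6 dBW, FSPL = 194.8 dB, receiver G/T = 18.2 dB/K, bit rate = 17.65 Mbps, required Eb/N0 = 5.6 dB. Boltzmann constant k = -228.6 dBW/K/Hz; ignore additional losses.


C/N0 = EIRP - FSPL + G/T - k = 36.6 - 194.8 + 18.2 - (-228.6)
C/N0 = 88.6000 dB-Hz
R_b = 17.65 Mbps = 1.765e+07 bps -> 10*log10(R_b) = 72.4674 dB-Hz
Eb/N0 = C/N0 - 10*log10(R_b) = 88.6000 - 72.4674 = 16.1326 dB
Margin = Eb/N0 - Eb/N0_req = 16.1326 - 5.6 = 10.5326 dB (link closes)

10.5326 dB


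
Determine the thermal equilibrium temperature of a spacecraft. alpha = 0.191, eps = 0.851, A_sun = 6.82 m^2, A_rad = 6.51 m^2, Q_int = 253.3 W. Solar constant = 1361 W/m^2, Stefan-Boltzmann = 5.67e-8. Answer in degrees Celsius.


Numerator = alpha*S*A_sun + Q_int = 0.191*1361*6.82 + 253.3 = 2026.1658 W
Denominator = eps*sigma*A_rad = 0.851*5.67e-8*6.51 = 3.1411857e-07 W/K^4
T^4 = 6.4503217e+09 K^4
T = 283.3971 K = 10.2471 C

10.2471 degrees Celsius


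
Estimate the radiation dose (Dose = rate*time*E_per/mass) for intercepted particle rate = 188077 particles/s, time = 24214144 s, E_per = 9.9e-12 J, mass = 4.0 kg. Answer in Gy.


Total energy deposited = rate * time * E_per
  = 188077 * 24214144 * 9.9e-12 = 45.0858 J
Dose = E_total / mass = 45.0858 / 4.0
Dose = 11.2715 Gy

11.2715 Gy


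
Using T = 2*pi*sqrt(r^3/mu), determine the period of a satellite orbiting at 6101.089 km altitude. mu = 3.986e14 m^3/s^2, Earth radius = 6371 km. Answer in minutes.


r = 12472.0890 km = 1.2472089e+07 m
T = 2*pi*sqrt(r^3/mu) = 2*pi*sqrt(1.9400709e+21 / 3.986e14)
T = 13861.8126 s = 231.0302 min

231.0302 minutes


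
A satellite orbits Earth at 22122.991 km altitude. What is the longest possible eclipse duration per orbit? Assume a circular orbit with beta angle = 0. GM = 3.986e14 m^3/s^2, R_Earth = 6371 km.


r = 28493.9910 km
T = 797.7924 min
Eclipse fraction = arcsin(R_E/r)/pi = arcsin(6371.0000/28493.9910)/pi
= arcsin(0.223591)/pi = 0.07177799
Eclipse duration = 0.07177799 * 797.7924 = 57.2639 min

57.2639 minutes


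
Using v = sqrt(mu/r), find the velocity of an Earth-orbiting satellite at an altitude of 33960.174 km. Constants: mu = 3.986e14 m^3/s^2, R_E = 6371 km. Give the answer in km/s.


r = R_E + alt = 6371.0 + 33960.174 = 40331.1740 km = 4.0331174e+07 m
v = sqrt(mu/r) = sqrt(3.986e14 / 4.0331174e+07) = 3143.7515 m/s = 3.1438 km/s

3.1438 km/s


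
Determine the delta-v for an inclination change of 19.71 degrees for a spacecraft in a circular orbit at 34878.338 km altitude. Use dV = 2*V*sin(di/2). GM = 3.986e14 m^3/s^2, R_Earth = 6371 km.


r = 41249.3380 km = 4.1249338e+07 m
V = sqrt(mu/r) = 3108.5665 m/s
di = 19.71 deg = 0.3440044 rad
dV = 2*V*sin(di/2) = 2*3108.5665*sin(0.1720022)
dV = 1064.0955 m/s = 1.0641 km/s

1.0641 km/s


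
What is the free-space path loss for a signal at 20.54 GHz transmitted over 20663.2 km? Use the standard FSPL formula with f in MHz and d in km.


f = 20.54 GHz = 20540.0000 MHz
d = 20663.2 km
FSPL = 32.44 + 20*log10(20540.0000) + 20*log10(20663.2)
FSPL = 32.44 + 86.2520 + 86.3040
FSPL = 204.9960 dB

204.9960 dB


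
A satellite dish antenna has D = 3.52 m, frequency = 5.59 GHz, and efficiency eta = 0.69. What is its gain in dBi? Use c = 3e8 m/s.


lambda = c/f = 3e8 / 5.59e+09 = 0.05366726 m
G = eta*(pi*D/lambda)^2 = 0.69*(pi*3.52/0.05366726)^2
G = 29296.4683 (linear)
G = 10*log10(29296.4683) = 44.6682 dBi

44.6682 dBi


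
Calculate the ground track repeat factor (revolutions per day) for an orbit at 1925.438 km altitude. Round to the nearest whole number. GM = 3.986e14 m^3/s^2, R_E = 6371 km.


r = 8.296438e+06 m
T = 2*pi*sqrt(r^3/mu) = 7520.5349 s = 125.3422 min
revs/day = 1440 / 125.3422 = 11.4885
Rounded: 11 revolutions per day

11 revolutions per day


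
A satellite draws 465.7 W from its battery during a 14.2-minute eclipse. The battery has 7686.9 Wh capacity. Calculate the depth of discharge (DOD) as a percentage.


E_used = P * t / 60 = 465.7 * 14.2 / 60 = 110.2157 Wh
DOD = E_used / E_total * 100 = 110.2157 / 7686.9 * 100
DOD = 1.4338 %

1.4338 %


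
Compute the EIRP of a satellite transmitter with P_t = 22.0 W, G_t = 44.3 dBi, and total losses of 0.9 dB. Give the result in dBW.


Pt = 22.0 W = 13.4242 dBW
EIRP = Pt_dBW + Gt - losses = 13.4242 + 44.3 - 0.9 = 56.8242 dBW

56.8242 dBW


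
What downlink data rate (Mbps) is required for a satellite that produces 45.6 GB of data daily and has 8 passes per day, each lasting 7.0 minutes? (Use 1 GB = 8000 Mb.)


total contact time = 8 * 7.0 * 60 = 3360.0000 s
data = 45.6 GB = 364800.0000 Mb
rate = 364800.0000 / 3360.0000 = 108.5714 Mbps

108.5714 Mbps


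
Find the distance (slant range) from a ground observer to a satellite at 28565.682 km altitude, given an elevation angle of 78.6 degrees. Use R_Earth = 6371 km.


h = 28565.682 km, el = 78.6 deg
d = -R_E*sin(el) + sqrt((R_E*sin(el))^2 + 2*R_E*h + h^2)
d = -6371.0000*sin(1.3718) + sqrt((6371.0000*0.9802712)^2 + 2*6371.0000*28565.682 + 28565.682^2)
d = 28668.6720 km

28668.6720 km


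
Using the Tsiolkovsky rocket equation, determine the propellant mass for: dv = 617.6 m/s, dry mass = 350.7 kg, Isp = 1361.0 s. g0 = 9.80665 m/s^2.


ve = Isp * g0 = 1361.0 * 9.80665 = 13346.850650 m/s
mass ratio = exp(dv/ve) = exp(617.6/13346.850650) = 1.04736039
m_prop = m_dry * (mr - 1) = 350.7 * (1.04736039 - 1)
m_prop = 16.6093 kg

16.6093 kg


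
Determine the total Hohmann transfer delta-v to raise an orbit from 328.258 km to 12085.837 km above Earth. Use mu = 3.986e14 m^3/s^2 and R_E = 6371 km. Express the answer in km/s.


r1 = 6699.2580 km = 6.699258e+06 m
r2 = 18456.8370 km = 1.8456837e+07 m
dv1 = sqrt(mu/r1)*(sqrt(2*r2/(r1+r2)) - 1) = 1630.3137 m/s
dv2 = sqrt(mu/r2)*(1 - sqrt(2*r1/(r1+r2))) = 1255.6471 m/s
total dv = |dv1| + |dv2| = 1630.3137 + 1255.6471 = 2885.9608 m/s = 2.8860 km/s

2.8860 km/s


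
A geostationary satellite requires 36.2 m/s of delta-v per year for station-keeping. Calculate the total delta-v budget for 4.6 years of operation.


dV = rate * years = 36.2 * 4.6
dV = 166.5200 m/s

166.5200 m/s


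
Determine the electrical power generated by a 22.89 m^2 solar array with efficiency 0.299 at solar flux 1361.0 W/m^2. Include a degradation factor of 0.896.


P = area * eta * S * degradation
P = 22.89 * 0.299 * 1361.0 * 0.896
P = 8346.0910 W

8346.0910 W


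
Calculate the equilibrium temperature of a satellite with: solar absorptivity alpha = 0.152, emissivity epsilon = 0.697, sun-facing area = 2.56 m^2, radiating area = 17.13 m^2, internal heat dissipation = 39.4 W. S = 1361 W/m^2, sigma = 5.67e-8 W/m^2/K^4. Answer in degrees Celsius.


Numerator = alpha*S*A_sun + Q_int = 0.152*1361*2.56 + 39.4 = 568.9923 W
Denominator = eps*sigma*A_rad = 0.697*5.67e-8*17.13 = 6.7697589e-07 W/K^4
T^4 = 8.4049127e+08 K^4
T = 170.2681 K = -102.8819 C

-102.8819 degrees Celsius


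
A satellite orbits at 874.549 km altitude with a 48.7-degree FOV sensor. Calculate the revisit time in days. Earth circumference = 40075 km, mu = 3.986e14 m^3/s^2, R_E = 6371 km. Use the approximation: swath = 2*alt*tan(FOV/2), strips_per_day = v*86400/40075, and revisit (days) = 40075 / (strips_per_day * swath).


swath = 2*874.549*tan(0.4249877) = 791.5863 km
v = sqrt(mu/r) = 7417.0806 m/s = 7.4171 km/s
strips/day = v*86400/40075 = 7.4171*86400/40075 = 15.9909
coverage/day = strips * swath = 15.9909 * 791.5863 = 12658.1863 km
revisit = 40075 / 12658.1863 = 3.1659 days

3.1659 days


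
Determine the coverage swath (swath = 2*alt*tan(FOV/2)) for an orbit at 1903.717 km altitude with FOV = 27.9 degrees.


FOV = 27.9 deg = 0.4869469 rad
swath = 2 * alt * tan(FOV/2) = 2 * 1903.717 * tan(0.2434734)
swath = 2 * 1903.717 * 0.2484013
swath = 945.7715 km

945.7715 km


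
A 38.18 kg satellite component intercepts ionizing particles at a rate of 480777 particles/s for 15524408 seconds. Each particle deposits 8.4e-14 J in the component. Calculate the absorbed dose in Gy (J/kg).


Total energy deposited = rate * time * E_per
  = 480777 * 15524408 * 8.4e-14 = 0.6269574 J
Dose = E_total / mass = 0.6269574 / 38.18
Dose = 0.01642109 Gy

0.0164 Gy


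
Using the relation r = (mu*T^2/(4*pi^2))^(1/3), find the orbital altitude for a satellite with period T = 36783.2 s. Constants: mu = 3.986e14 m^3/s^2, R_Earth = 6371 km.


T = 36783.2 s
r = (mu*T^2/(4*pi^2))^(1/3) = (3.986e14 * 36783.2^2 / (4*pi^2))^(1/3)
r = 2.390519e+07 m = 23905.1895 km
alt = r - R_E = 23905.1895 - 6371 = 17534.1895 km

17534.1895 km


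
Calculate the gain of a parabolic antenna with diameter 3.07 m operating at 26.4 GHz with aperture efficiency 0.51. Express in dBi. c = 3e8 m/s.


lambda = c/f = 3e8 / 2.64e+10 = 0.01136364 m
G = eta*(pi*D/lambda)^2 = 0.51*(pi*3.07/0.01136364)^2
G = 367377.0451 (linear)
G = 10*log10(367377.0451) = 55.6511 dBi

55.6511 dBi


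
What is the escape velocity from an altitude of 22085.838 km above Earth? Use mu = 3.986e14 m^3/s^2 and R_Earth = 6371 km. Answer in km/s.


r = 6371.0 + 22085.838 = 28456.8380 km = 2.8456838e+07 m
v_esc = sqrt(2*mu/r) = sqrt(2*3.986e14 / 2.8456838e+07)
v_esc = 5292.8590 m/s = 5.2929 km/s

5.2929 km/s


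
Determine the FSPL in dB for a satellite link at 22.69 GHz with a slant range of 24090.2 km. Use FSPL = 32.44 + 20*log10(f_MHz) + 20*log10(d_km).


f = 22.69 GHz = 22690.0000 MHz
d = 24090.2 km
FSPL = 32.44 + 20*log10(22690.0000) + 20*log10(24090.2)
FSPL = 32.44 + 87.1167 + 87.6368
FSPL = 207.1935 dB

207.1935 dB


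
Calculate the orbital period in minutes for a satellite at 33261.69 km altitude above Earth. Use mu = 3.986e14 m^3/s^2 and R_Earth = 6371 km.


r = 39632.6900 km = 3.963269e+07 m
T = 2*pi*sqrt(r^3/mu) = 2*pi*sqrt(6.2253052e+22 / 3.986e14)
T = 78522.0351 s = 1308.7006 min

1308.7006 minutes


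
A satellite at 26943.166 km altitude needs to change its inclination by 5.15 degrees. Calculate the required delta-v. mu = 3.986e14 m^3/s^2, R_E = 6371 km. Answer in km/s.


r = 33314.1660 km = 3.3314166e+07 m
V = sqrt(mu/r) = 3459.0288 m/s
di = 5.15 deg = 0.08988446 rad
dV = 2*V*sin(di/2) = 2*3459.0288*sin(0.04494223)
dV = 310.8083 m/s = 0.3108083 km/s

0.3108 km/s


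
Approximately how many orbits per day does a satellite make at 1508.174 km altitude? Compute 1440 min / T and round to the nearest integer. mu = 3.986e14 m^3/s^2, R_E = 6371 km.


r = 7.879174e+06 m
T = 2*pi*sqrt(r^3/mu) = 6960.3689 s = 116.0061 min
revs/day = 1440 / 116.0061 = 12.4131
Rounded: 12 revolutions per day

12 revolutions per day


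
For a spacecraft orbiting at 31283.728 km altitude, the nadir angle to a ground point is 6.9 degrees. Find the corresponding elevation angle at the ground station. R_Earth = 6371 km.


r = R_E + alt = 37654.7280 km
Law of sines in the satellite / Earth-center / ground-point triangle:
  sin(nadir)/R_E = sin(90 + el)/r  =>  cos(el) = (r/R_E)*sin(nadir)
cos(el) = (37654.7280 / 6371.0000) * sin(6.9 deg) = 0.7100487
el = arccos(0.7100487) = 44.7611 deg
(Earth-central angle = 90 - nadir - el = 38.3389 deg)

44.7611 degrees


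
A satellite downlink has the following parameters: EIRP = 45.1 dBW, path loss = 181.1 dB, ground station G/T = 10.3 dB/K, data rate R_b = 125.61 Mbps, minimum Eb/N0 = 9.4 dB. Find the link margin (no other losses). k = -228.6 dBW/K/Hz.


C/N0 = EIRP - FSPL + G/T - k = 45.1 - 181.1 + 10.3 - (-228.6)
C/N0 = 102.9000 dB-Hz
R_b = 125.61 Mbps = 1.2561e+08 bps -> 10*log10(R_b) = 80.9902 dB-Hz
Eb/N0 = C/N0 - 10*log10(R_b) = 102.9000 - 80.9902 = 21.9098 dB
Margin = Eb/N0 - Eb/N0_req = 21.9098 - 9.4 = 12.5098 dB (link closes)

12.5098 dB


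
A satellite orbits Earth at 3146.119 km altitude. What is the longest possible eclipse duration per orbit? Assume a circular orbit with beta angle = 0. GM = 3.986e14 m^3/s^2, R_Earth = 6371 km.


r = 9517.1190 km
T = 153.9991 min
Eclipse fraction = arcsin(R_E/r)/pi = arcsin(6371.0000/9517.1190)/pi
= arcsin(0.6694253)/pi = 0.2334596
Eclipse duration = 0.2334596 * 153.9991 = 35.9526 min

35.9526 minutes


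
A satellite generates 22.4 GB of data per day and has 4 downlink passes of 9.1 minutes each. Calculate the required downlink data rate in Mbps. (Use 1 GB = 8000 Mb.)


total contact time = 4 * 9.1 * 60 = 2184.0000 s
data = 22.4 GB = 179200.0000 Mb
rate = 179200.0000 / 2184.0000 = 82.0513 Mbps

82.0513 Mbps


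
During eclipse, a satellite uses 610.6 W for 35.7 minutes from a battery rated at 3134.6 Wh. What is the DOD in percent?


E_used = P * t / 60 = 610.6 * 35.7 / 60 = 363.3070 Wh
DOD = E_used / E_total * 100 = 363.3070 / 3134.6 * 100
DOD = 11.5902 %

11.5902 %


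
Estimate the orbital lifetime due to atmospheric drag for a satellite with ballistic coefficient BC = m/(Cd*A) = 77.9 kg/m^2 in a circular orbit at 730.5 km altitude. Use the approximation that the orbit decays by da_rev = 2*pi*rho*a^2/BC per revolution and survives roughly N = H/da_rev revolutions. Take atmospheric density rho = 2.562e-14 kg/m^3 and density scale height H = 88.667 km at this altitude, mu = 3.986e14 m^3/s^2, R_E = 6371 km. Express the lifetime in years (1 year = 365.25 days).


a = R_E + alt = 7101.5000 km = 7.1015e+06 m
da_rev = 2*pi*rho*a^2/BC = 2*pi*2.562e-14*(7.1015e+06)^2/77.9 = 0.104212957 m per revolution
N = H/da_rev = 88667.0000 m / 0.104212957 m = 850825.1045 revolutions
P = 2*pi*sqrt(a^3/mu) = 5955.7486 s
lifetime = N*P = 850825.1045 * 5955.7486 = 5.0673004e+09 s = 58649.3106 days
years = 58649.3106 / 365.25 = 160.5731 years

160.5731 years


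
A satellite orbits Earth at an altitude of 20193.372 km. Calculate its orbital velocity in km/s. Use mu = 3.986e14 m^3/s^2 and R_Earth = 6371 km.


r = R_E + alt = 6371.0 + 20193.372 = 26564.3720 km = 2.6564372e+07 m
v = sqrt(mu/r) = sqrt(3.986e14 / 2.6564372e+07) = 3873.6366 m/s = 3.8736 km/s

3.8736 km/s


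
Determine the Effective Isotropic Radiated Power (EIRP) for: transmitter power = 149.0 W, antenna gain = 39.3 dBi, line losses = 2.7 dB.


Pt = 149.0 W = 21.7319 dBW
EIRP = Pt_dBW + Gt - losses = 21.7319 + 39.3 - 2.7 = 58.3319 dBW

58.3319 dBW


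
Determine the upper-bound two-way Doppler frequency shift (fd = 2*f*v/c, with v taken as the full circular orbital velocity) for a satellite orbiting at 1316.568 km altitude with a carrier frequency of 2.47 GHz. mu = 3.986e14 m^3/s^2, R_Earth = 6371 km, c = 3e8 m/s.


r = 7.687568e+06 m
v = sqrt(mu/r) = 7200.6908 m/s (worst-case radial velocity)
f = 2.47 GHz = 2.47e+09 Hz
fd = 2*f*v/c = 2*2.47e+09*7200.6908/3.0e+08
fd = 118571.3750 Hz

118571.3750 Hz
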